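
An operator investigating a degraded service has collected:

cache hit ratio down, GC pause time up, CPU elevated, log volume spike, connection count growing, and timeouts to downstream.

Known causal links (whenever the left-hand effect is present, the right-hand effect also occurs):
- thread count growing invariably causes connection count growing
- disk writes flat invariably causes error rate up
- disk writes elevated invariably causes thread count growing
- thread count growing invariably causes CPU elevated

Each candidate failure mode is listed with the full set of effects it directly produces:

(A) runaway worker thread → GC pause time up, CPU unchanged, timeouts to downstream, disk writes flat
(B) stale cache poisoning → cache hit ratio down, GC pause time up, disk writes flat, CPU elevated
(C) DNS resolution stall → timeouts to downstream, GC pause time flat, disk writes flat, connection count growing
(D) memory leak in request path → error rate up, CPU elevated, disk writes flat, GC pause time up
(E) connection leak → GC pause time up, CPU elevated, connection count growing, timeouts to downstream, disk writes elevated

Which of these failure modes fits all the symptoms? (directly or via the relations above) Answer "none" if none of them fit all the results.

none

For each candidate, compare predicted effects to what was observed:
(A) runaway worker thread — cache hit ratio down NO; GC pause time up yes; CPU elevated NO; log volume spike NO; connection count growing NO; timeouts to downstream yes
(B) stale cache poisoning — cache hit ratio down yes; GC pause time up yes; CPU elevated yes; log volume spike NO; connection count growing NO; timeouts to downstream NO
(C) DNS resolution stall — cache hit ratio down NO; GC pause time up NO; CPU elevated NO; log volume spike NO; connection count growing yes; timeouts to downstream yes
(D) memory leak in request path — cache hit ratio down NO; GC pause time up yes; CPU elevated yes; log volume spike NO; connection count growing NO; timeouts to downstream NO
(E) connection leak — cache hit ratio down NO; GC pause time up yes; CPU elevated yes; log volume spike NO; connection count growing yes; timeouts to downstream yes
Every candidate fails on at least one observation.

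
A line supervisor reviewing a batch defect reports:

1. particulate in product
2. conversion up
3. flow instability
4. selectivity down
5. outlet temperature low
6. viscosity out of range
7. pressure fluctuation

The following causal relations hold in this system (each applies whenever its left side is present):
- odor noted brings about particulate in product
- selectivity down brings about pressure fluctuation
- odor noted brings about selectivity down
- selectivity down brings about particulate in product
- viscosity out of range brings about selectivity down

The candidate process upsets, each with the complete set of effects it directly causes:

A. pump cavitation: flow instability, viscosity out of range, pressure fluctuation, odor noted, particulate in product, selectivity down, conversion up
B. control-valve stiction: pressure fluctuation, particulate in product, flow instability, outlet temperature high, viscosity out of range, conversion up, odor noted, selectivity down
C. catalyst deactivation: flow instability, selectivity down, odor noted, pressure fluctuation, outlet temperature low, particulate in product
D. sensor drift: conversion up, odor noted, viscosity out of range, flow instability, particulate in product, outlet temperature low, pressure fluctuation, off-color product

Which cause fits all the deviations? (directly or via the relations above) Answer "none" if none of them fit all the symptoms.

D

For each candidate, compare predicted effects to what was observed:
(A) pump cavitation — particulate in product ✓; conversion up ✓; flow instability ✓; selectivity down ✓; outlet temperature low ✗; viscosity out of range ✓; pressure fluctuation ✓
(B) control-valve stiction — fails on outlet temperature low (predicts outlet temperature high, not outlet temperature low)
(C) catalyst deactivation — particulate in product ✓; conversion up ✗; flow instability ✓; selectivity down ✓; outlet temperature low ✓; viscosity out of range ✗; pressure fluctuation ✓
(D) sensor drift — accounts for every observation (selectivity down through viscosity out of range → selectivity down)
(D) alone accounts for all the evidence.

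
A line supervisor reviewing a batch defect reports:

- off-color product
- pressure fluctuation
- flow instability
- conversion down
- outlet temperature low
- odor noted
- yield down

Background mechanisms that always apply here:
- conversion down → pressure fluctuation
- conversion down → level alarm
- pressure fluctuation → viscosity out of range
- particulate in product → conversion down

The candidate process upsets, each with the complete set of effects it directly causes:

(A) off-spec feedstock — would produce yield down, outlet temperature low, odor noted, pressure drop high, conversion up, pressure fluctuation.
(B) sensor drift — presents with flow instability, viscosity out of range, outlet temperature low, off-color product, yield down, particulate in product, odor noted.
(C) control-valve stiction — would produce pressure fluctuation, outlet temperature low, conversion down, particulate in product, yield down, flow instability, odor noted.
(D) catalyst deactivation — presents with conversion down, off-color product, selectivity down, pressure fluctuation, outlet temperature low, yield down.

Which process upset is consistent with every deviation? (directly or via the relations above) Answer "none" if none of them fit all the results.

Testing each hypothesis:
(A) off-spec feedstock — off-color product miss; pressure fluctuation match; flow instability miss; conversion down miss; outlet temperature low match; odor noted match; yield down match
(B) sensor drift — accounts for every observation (pressure fluctuation via particulate in product → conversion down → pressure fluctuation)
(C) control-valve stiction — off-color product miss; pressure fluctuation match; flow instability match; conversion down match; outlet temperature low match; odor noted match; yield down match
(D) catalyst deactivation — does not account for flow instability, odor noted
(B) is the only candidate with no mismatches.

B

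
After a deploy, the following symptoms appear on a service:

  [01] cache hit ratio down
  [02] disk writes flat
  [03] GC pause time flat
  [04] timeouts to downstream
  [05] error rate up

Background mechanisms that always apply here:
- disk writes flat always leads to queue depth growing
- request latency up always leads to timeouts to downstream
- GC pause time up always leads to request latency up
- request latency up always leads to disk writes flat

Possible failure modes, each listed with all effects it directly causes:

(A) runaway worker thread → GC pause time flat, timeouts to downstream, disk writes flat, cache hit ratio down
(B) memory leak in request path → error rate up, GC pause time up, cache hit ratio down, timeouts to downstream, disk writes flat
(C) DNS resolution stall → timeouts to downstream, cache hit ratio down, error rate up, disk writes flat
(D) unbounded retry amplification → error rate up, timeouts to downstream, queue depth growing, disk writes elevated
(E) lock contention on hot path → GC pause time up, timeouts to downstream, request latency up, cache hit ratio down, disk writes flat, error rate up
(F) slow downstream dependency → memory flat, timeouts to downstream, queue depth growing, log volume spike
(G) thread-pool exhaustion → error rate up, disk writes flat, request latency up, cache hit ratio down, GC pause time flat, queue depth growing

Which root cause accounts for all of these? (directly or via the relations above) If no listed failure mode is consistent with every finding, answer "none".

Per-candidate check:
(A) runaway worker thread — does not account for error rate up
(B) memory leak in request path — cache hit ratio down ✓; disk writes flat ✓; GC pause time flat ✗; timeouts to downstream ✓; error rate up ✓
(C) DNS resolution stall — does not account for GC pause time flat
(D) unbounded retry amplification — fails on cache hit ratio down, disk writes flat, GC pause time flat (predicts disk writes elevated, not disk writes flat)
(E) lock contention on hot path — fails on GC pause time flat (predicts GC pause time up, not GC pause time flat)
(F) slow downstream dependency — does not account for cache hit ratio down, disk writes flat, GC pause time flat, error rate up
(G) thread-pool exhaustion — cache hit ratio down ✓; disk writes flat ✓; GC pause time flat ✓; timeouts to downstream ✓ (through request latency up → timeouts to downstream); error rate up ✓
Only (G) is consistent with every observation.

G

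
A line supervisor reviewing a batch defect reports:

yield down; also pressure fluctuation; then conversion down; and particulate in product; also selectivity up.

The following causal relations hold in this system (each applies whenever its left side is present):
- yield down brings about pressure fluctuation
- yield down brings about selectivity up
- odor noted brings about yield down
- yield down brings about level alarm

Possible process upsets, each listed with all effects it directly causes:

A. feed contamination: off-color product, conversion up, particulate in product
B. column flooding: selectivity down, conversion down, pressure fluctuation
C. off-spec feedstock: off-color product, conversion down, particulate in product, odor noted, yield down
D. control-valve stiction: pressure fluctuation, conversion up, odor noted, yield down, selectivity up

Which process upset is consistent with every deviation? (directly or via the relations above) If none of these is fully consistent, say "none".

Checking each candidate against the observations:
(A) feed contamination — fails on yield down, pressure fluctuation, conversion down, selectivity up (predicts conversion up, not conversion down)
(B) column flooding — yield down ✗; pressure fluctuation ✓; conversion down ✓; particulate in product ✗; selectivity up ✗
(C) off-spec feedstock — yield down ✓; pressure fluctuation ✓ (via yield down → pressure fluctuation); conversion down ✓; particulate in product ✓; selectivity up ✓ (via yield down → selectivity up)
(D) control-valve stiction — yield down ✓; pressure fluctuation ✓; conversion down ✗; particulate in product ✗; selectivity up ✓
(C) is the only candidate with no mismatches.

C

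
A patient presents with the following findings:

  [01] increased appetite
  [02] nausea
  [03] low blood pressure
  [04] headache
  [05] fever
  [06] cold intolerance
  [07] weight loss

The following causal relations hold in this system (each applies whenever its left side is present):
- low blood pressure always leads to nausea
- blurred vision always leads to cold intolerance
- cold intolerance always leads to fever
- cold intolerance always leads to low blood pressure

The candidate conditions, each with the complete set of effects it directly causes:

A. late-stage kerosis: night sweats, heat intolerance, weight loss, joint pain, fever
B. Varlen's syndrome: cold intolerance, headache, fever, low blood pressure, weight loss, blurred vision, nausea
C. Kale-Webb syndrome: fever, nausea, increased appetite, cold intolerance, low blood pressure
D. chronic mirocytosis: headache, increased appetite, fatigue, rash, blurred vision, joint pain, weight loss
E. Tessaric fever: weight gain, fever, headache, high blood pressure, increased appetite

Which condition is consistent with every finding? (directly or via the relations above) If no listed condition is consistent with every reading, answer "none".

D

Per-candidate check:
(A) late-stage kerosis — increased appetite ✗; nausea ✗; low blood pressure ✗; headache ✗; fever ✓; cold intolerance ✗; weight loss ✓
(B) Varlen's syndrome — increased appetite ✗; nausea ✓; low blood pressure ✓; headache ✓; fever ✓; cold intolerance ✓; weight loss ✓
(C) Kale-Webb syndrome — does not account for headache, weight loss
(D) chronic mirocytosis — increased appetite ✓; nausea ✓ (via blurred vision → cold intolerance → low blood pressure → nausea); low blood pressure ✓ (via blurred vision → cold intolerance → low blood pressure); headache ✓; fever ✓ (via blurred vision → cold intolerance → fever); cold intolerance ✓ (via blurred vision → cold intolerance); weight loss ✓
(E) Tessaric fever — fails on nausea, low blood pressure, cold intolerance, weight loss (predicts high blood pressure, not low blood pressure; predicts weight gain, not weight loss)
(D) is the only candidate with no mismatches.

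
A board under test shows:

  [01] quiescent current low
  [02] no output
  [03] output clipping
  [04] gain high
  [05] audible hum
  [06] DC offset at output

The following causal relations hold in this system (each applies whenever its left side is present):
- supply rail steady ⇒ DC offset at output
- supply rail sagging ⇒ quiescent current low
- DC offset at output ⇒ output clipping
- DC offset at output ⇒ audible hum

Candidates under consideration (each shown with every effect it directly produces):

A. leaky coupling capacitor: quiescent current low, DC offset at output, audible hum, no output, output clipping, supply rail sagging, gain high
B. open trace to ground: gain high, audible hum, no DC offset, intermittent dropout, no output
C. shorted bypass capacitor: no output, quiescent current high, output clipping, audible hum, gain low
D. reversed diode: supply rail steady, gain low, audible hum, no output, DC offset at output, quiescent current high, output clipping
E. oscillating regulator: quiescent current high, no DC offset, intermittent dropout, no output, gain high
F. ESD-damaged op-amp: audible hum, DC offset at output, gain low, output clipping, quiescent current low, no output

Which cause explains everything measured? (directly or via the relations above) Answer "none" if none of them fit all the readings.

A

Testing each hypothesis:
(A) leaky coupling capacitor — accounts for every observation
(B) open trace to ground — fails on quiescent current low, output clipping, DC offset at output (predicts no DC offset, not DC offset at output)
(C) shorted bypass capacitor — fails on quiescent current low, gain high, DC offset at output (predicts quiescent current high, not quiescent current low; predicts gain low, not gain high)
(D) reversed diode — quiescent current low miss; no output match; output clipping match; gain high miss; audible hum match; DC offset at output match
(E) oscillating regulator — quiescent current low miss; no output match; output clipping miss; gain high match; audible hum miss; DC offset at output miss
(F) ESD-damaged op-amp — fails on gain high (predicts gain low, not gain high)
(A) alone accounts for all the evidence.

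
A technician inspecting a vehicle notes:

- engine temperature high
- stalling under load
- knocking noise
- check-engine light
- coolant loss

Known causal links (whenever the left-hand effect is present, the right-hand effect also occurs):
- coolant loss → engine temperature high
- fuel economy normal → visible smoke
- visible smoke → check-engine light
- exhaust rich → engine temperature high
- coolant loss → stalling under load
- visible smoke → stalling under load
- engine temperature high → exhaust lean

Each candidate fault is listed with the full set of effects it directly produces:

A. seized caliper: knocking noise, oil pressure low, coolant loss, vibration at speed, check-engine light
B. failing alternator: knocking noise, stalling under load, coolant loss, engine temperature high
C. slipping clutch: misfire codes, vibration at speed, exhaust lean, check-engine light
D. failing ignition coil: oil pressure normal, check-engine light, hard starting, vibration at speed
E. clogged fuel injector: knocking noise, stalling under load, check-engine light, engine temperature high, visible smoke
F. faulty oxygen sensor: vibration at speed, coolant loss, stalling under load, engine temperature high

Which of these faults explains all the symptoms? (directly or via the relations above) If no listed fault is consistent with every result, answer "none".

Per-candidate check:
(A) seized caliper — engine temperature high match (by coolant loss → engine temperature high); stalling under load match (by coolant loss → stalling under load); knocking noise match; check-engine light match; coolant loss match
(B) failing alternator — does not account for check-engine light
(C) slipping clutch — does not account for engine temperature high, stalling under load, knocking noise, coolant loss
(D) failing ignition coil — does not account for engine temperature high, stalling under load, knocking noise, coolant loss
(E) clogged fuel injector — engine temperature high match; stalling under load match; knocking noise match; check-engine light match; coolant loss miss
(F) faulty oxygen sensor — engine temperature high match; stalling under load match; knocking noise miss; check-engine light miss; coolant loss match
(A) alone accounts for all the evidence.

A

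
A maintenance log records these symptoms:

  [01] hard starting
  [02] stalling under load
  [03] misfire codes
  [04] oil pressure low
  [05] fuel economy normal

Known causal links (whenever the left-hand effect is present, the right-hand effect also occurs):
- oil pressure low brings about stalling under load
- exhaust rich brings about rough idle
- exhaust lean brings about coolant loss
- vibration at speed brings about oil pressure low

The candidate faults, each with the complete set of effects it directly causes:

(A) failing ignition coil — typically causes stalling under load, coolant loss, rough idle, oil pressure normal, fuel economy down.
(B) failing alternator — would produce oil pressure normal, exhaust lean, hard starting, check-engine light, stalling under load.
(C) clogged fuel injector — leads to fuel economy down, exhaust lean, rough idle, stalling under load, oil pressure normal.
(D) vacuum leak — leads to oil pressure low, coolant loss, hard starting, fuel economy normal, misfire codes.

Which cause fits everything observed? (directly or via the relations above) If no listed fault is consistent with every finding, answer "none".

D

Testing each hypothesis:
(A) failing ignition coil — fails on hard starting, misfire codes, oil pressure low, fuel economy normal (predicts oil pressure normal, not oil pressure low; predicts fuel economy down, not fuel economy normal)
(B) failing alternator — fails on misfire codes, oil pressure low, fuel economy normal (predicts oil pressure normal, not oil pressure low)
(C) clogged fuel injector — fails on hard starting, misfire codes, oil pressure low, fuel economy normal (predicts oil pressure normal, not oil pressure low; predicts fuel economy down, not fuel economy normal)
(D) vacuum leak — hard starting ✓; stalling under load ✓ (by oil pressure low → stalling under load); misfire codes ✓; oil pressure low ✓; fuel economy normal ✓
(D) is the only candidate with no mismatches.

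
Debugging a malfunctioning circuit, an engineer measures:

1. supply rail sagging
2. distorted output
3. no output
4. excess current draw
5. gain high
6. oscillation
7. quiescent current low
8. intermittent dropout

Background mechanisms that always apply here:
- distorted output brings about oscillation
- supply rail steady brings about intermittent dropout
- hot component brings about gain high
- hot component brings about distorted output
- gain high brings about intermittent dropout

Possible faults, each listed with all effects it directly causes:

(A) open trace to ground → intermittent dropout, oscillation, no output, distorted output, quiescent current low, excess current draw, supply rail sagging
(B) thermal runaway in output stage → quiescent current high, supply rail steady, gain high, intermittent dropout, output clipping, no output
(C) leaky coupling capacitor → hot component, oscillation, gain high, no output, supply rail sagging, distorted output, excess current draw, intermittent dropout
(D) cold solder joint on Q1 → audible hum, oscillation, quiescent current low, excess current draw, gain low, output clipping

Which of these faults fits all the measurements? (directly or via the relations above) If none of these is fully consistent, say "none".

none

Checking each candidate against the observations:
(A) open trace to ground — supply rail sagging +; distorted output +; no output +; excess current draw +; gain high -; oscillation +; quiescent current low +; intermittent dropout +
(B) thermal runaway in output stage — fails on supply rail sagging, distorted output, excess current draw, oscillation, quiescent current low (predicts supply rail steady, not supply rail sagging; predicts quiescent current high, not quiescent current low)
(C) leaky coupling capacitor — supply rail sagging +; distorted output +; no output +; excess current draw +; gain high +; oscillation +; quiescent current low -; intermittent dropout +
(D) cold solder joint on Q1 — fails on supply rail sagging, distorted output, no output, gain high, intermittent dropout (predicts gain low, not gain high)
Every candidate fails on at least one observation.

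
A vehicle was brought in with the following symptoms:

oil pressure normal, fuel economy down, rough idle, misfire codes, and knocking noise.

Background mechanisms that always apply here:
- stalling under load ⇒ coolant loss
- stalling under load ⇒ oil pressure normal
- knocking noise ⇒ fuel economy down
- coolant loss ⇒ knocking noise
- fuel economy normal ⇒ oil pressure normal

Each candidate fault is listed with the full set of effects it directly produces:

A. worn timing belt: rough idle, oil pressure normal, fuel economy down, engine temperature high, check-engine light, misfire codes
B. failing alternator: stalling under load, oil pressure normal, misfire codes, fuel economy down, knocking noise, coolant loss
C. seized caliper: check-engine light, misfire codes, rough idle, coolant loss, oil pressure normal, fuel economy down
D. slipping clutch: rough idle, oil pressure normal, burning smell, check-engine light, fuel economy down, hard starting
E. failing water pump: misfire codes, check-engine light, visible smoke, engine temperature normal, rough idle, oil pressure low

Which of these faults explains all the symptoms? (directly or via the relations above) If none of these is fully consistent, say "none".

For each candidate, compare predicted effects to what was observed:
(A) worn timing belt — oil pressure normal yes; fuel economy down yes; rough idle yes; misfire codes yes; knocking noise NO
(B) failing alternator — oil pressure normal yes; fuel economy down yes; rough idle NO; misfire codes yes; knocking noise yes
(C) seized caliper — accounts for every observation (knocking noise by coolant loss → knocking noise)
(D) slipping clutch — does not account for misfire codes, knocking noise
(E) failing water pump — oil pressure normal NO; fuel economy down NO; rough idle yes; misfire codes yes; knocking noise NO
(C) is the only candidate with no mismatches.

C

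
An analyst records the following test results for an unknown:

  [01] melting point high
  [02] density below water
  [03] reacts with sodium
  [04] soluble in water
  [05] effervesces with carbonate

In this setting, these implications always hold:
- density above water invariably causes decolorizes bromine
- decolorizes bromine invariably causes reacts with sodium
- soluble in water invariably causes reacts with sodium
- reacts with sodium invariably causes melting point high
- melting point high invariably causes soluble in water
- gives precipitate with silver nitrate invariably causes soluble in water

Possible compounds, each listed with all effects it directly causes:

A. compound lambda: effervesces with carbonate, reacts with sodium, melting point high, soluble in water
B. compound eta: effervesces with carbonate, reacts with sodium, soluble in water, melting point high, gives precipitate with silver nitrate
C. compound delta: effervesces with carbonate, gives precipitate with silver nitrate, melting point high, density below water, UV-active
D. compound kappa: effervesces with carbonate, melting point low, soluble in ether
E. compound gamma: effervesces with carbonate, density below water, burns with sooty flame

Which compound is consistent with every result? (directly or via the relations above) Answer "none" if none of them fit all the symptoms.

Testing each hypothesis:
(A) compound lambda — melting point high yes; density below water NO; reacts with sodium yes; soluble in water yes; effervesces with carbonate yes
(B) compound eta — melting point high yes; density below water NO; reacts with sodium yes; soluble in water yes; effervesces with carbonate yes
(C) compound delta — accounts for every observation (reacts with sodium via gives precipitate with silver nitrate → soluble in water → reacts with sodium)
(D) compound kappa — melting point high NO; density below water NO; reacts with sodium NO; soluble in water NO; effervesces with carbonate yes
(E) compound gamma — melting point high NO; density below water yes; reacts with sodium NO; soluble in water NO; effervesces with carbonate yes
(C) alone accounts for all the evidence.

C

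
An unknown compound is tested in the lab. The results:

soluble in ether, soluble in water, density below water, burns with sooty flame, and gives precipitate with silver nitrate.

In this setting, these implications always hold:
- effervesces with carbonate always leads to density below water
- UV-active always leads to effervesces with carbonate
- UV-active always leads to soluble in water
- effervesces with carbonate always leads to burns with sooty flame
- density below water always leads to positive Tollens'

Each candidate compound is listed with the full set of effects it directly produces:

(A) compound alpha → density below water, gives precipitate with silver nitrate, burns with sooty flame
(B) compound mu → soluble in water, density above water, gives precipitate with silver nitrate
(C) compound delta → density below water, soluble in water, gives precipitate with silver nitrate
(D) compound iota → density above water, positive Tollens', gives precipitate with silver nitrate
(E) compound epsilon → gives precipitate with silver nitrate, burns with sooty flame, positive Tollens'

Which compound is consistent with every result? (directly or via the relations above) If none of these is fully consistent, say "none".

none

Checking each candidate against the observations:
(A) compound alpha — does not account for soluble in ether, soluble in water
(B) compound mu — fails on soluble in ether, density below water, burns with sooty flame (predicts density above water, not density below water)
(C) compound delta — soluble in ether NO; soluble in water yes; density below water yes; burns with sooty flame NO; gives precipitate with silver nitrate yes
(D) compound iota — fails on soluble in ether, soluble in water, density below water, burns with sooty flame (predicts density above water, not density below water)
(E) compound epsilon — soluble in ether NO; soluble in water NO; density below water NO; burns with sooty flame yes; gives precipitate with silver nitrate yes
No candidate is consistent with all observations.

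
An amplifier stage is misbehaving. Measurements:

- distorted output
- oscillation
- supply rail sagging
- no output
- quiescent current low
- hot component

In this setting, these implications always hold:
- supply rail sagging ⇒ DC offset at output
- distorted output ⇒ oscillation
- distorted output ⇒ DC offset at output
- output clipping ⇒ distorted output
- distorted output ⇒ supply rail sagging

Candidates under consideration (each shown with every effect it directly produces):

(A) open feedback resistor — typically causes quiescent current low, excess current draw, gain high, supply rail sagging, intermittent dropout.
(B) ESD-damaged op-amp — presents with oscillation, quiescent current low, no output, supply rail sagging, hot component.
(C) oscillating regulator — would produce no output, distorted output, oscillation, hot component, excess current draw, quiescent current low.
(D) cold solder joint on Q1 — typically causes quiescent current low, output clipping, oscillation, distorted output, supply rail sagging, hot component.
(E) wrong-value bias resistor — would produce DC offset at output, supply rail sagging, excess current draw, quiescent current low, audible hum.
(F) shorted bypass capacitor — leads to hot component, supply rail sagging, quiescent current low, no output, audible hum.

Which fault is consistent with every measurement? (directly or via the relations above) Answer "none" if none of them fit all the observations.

C

Per-candidate check:
(A) open feedback resistor — distorted output miss; oscillation miss; supply rail sagging match; no output miss; quiescent current low match; hot component miss
(B) ESD-damaged op-amp — distorted output miss; oscillation match; supply rail sagging match; no output match; quiescent current low match; hot component match
(C) oscillating regulator — accounts for every observation (supply rail sagging by distorted output → supply rail sagging)
(D) cold solder joint on Q1 — distorted output match; oscillation match; supply rail sagging match; no output miss; quiescent current low match; hot component match
(E) wrong-value bias resistor — does not account for distorted output, oscillation, no output, hot component
(F) shorted bypass capacitor — distorted output miss; oscillation miss; supply rail sagging match; no output match; quiescent current low match; hot component match
Only (C) is consistent with every observation.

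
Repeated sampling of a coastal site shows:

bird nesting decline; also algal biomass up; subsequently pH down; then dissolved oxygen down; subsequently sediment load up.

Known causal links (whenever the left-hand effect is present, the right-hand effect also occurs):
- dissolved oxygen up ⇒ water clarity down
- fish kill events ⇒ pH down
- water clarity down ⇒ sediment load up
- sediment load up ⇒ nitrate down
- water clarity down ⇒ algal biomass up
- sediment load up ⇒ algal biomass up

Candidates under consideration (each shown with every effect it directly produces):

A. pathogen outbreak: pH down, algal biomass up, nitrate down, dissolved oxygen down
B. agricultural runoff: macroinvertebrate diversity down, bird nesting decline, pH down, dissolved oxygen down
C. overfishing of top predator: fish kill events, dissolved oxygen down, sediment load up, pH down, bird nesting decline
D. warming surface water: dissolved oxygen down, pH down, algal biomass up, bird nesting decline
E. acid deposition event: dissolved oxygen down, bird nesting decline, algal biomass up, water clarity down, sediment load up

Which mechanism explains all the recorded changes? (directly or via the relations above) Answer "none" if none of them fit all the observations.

C

Per-candidate check:
(A) pathogen outbreak — does not account for bird nesting decline, sediment load up
(B) agricultural runoff — does not account for algal biomass up, sediment load up
(C) overfishing of top predator — bird nesting decline +; algal biomass up + (by sediment load up → algal biomass up); pH down +; dissolved oxygen down +; sediment load up +
(D) warming surface water — bird nesting decline +; algal biomass up +; pH down +; dissolved oxygen down +; sediment load up -
(E) acid deposition event — bird nesting decline +; algal biomass up +; pH down -; dissolved oxygen down +; sediment load up +
(C) alone accounts for all the evidence.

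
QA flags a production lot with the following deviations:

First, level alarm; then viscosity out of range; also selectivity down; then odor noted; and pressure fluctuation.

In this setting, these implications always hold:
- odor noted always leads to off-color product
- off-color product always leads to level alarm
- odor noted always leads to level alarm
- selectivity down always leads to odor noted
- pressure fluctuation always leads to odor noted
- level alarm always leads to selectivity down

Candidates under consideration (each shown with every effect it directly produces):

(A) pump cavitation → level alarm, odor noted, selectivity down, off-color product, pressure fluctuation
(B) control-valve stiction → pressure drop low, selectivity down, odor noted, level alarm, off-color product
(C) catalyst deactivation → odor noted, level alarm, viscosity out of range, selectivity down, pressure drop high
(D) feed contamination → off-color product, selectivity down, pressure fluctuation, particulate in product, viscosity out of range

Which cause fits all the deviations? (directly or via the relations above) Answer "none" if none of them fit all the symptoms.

D

Checking each candidate against the observations:
(A) pump cavitation — does not account for viscosity out of range
(B) control-valve stiction — level alarm yes; viscosity out of range NO; selectivity down yes; odor noted yes; pressure fluctuation NO
(C) catalyst deactivation — level alarm yes; viscosity out of range yes; selectivity down yes; odor noted yes; pressure fluctuation NO
(D) feed contamination — accounts for every observation (level alarm via off-color product → level alarm)
(D) alone accounts for all the evidence.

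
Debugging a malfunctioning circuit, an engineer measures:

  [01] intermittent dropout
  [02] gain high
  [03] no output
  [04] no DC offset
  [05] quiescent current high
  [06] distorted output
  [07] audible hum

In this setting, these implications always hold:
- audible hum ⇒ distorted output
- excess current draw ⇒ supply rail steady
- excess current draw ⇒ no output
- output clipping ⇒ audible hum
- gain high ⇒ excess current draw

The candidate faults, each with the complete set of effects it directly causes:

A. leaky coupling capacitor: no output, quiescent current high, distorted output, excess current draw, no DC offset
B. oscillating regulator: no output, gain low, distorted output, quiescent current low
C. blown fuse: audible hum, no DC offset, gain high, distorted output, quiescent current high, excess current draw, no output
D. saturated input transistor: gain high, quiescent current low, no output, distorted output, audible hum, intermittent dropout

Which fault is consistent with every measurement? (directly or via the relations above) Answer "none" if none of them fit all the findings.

For each candidate, compare predicted effects to what was observed:
(A) leaky coupling capacitor — intermittent dropout NO; gain high NO; no output yes; no DC offset yes; quiescent current high yes; distorted output yes; audible hum NO
(B) oscillating regulator — fails on intermittent dropout, gain high, no DC offset, quiescent current high, audible hum (predicts gain low, not gain high; predicts quiescent current low, not quiescent current high)
(C) blown fuse — intermittent dropout NO; gain high yes; no output yes; no DC offset yes; quiescent current high yes; distorted output yes; audible hum yes
(D) saturated input transistor — intermittent dropout yes; gain high yes; no output yes; no DC offset NO; quiescent current high NO; distorted output yes; audible hum yes
No candidate is consistent with all observations.

none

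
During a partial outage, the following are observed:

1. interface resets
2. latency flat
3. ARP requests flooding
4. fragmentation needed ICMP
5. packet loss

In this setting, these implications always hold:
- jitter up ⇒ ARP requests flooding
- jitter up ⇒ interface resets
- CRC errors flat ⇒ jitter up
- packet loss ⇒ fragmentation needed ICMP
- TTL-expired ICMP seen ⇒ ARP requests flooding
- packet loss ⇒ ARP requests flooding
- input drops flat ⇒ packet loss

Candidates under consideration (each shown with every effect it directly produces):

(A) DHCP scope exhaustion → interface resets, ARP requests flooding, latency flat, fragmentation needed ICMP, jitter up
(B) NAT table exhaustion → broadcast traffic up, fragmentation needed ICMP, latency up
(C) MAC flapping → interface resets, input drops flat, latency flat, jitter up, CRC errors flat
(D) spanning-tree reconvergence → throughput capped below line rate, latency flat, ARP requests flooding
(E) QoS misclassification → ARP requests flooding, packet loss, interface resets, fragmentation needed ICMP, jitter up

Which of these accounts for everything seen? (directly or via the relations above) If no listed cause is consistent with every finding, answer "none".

Checking each candidate against the observations:
(A) DHCP scope exhaustion — interface resets ✓; latency flat ✓; ARP requests flooding ✓; fragmentation needed ICMP ✓; packet loss ✗
(B) NAT table exhaustion — fails on interface resets, latency flat, ARP requests flooding, packet loss (predicts latency up, not latency flat)
(C) MAC flapping — interface resets ✓; latency flat ✓; ARP requests flooding ✓ (via jitter up → ARP requests flooding); fragmentation needed ICMP ✓ (via input drops flat → packet loss → fragmentation needed ICMP); packet loss ✓ (via input drops flat → packet loss)
(D) spanning-tree reconvergence — does not account for interface resets, fragmentation needed ICMP, packet loss
(E) QoS misclassification — interface resets ✓; latency flat ✗; ARP requests flooding ✓; fragmentation needed ICMP ✓; packet loss ✓
Only (C) is consistent with every observation.

C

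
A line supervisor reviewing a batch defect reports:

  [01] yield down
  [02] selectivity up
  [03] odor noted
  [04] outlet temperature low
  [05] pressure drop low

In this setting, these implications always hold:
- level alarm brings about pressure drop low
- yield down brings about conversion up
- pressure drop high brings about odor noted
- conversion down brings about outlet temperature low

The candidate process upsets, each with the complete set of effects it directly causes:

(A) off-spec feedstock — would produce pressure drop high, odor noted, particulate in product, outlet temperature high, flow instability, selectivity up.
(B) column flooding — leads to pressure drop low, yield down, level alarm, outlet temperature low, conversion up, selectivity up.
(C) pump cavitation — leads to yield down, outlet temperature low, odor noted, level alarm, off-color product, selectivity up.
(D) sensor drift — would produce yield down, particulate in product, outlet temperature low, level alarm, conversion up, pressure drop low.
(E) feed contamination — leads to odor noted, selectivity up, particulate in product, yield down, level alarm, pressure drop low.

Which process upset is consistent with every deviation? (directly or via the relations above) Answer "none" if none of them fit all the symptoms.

Checking each candidate against the observations:
(A) off-spec feedstock — yield down -; selectivity up +; odor noted +; outlet temperature low -; pressure drop low -
(B) column flooding — yield down +; selectivity up +; odor noted -; outlet temperature low +; pressure drop low +
(C) pump cavitation — yield down +; selectivity up +; odor noted +; outlet temperature low +; pressure drop low + (through level alarm → pressure drop low)
(D) sensor drift — yield down +; selectivity up -; odor noted -; outlet temperature low +; pressure drop low +
(E) feed contamination — yield down +; selectivity up +; odor noted +; outlet temperature low -; pressure drop low +
(C) is the only candidate with no mismatches.

C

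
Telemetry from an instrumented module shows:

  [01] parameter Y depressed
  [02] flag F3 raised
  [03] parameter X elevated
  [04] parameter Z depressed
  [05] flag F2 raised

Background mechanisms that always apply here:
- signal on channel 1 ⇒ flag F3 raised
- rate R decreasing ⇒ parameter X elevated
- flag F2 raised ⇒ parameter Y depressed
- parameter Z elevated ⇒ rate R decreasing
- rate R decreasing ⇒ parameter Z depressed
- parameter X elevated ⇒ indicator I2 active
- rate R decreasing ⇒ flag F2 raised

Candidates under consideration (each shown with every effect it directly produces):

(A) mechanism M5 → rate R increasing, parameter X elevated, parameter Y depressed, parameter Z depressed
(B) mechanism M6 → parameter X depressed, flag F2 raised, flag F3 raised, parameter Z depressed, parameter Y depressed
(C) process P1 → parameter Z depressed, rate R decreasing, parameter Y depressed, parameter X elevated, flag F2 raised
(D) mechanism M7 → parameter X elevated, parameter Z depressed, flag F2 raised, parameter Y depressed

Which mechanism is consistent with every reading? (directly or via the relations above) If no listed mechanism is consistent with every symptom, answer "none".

none

For each candidate, compare predicted effects to what was observed:
(A) mechanism M5 — parameter Y depressed yes; flag F3 raised NO; parameter X elevated yes; parameter Z depressed yes; flag F2 raised NO
(B) mechanism M6 — parameter Y depressed yes; flag F3 raised yes; parameter X elevated NO; parameter Z depressed yes; flag F2 raised yes
(C) process P1 — parameter Y depressed yes; flag F3 raised NO; parameter X elevated yes; parameter Z depressed yes; flag F2 raised yes
(D) mechanism M7 — parameter Y depressed yes; flag F3 raised NO; parameter X elevated yes; parameter Z depressed yes; flag F2 raised yes
No candidate is consistent with all observations.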